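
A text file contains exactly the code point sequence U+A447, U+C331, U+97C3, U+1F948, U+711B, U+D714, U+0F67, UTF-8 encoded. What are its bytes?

U+A447: 3-byte form → EA 91 87.
U+C331: 3-byte form → EC 8C B1.
U+97C3: 3-byte form → E9 9F 83.
U+1F948: 4-byte form → F0 9F A5 88.
U+711B: 3-byte form → E7 84 9B.
U+D714: 3-byte form → ED 9C 94.
U+0F67: 3-byte form → E0 BD A7.
Concatenated (22 bytes): EA 91 87 EC 8C B1 E9 9F 83 F0 9F A5 88 E7 84 9B ED 9C 94 E0 BD A7.

EA 91 87 EC 8C B1 E9 9F 83 F0 9F A5 88 E7 84 9B ED 9C 94 E0 BD A7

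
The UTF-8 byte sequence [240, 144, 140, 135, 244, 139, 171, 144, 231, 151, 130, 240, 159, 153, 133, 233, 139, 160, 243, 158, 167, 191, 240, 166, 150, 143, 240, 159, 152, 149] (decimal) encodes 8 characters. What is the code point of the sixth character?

Offset 0: leading byte 0xF0 = 11110000 → 4-byte char #1 = F0 90 8C 87.
Offset 4: leading byte 0xF4 = 11110100 → 4-byte char #2 = F4 8B AB 90.
Offset 8: leading byte 0xE7 = 11100111 → 3-byte char #3 = E7 97 82.
Offset 11: leading byte 0xF0 = 11110000 → 4-byte char #4 = F0 9F 99 85.
Offset 15: leading byte 0xE9 = 11101001 → 3-byte char #5 = E9 8B A0.
Offset 18: leading byte 0xF3 = 11110011 → 4-byte char #6 = F3 9E A7 BF.
Leading byte 0xF3 = 11110011 matches 11110xxx → 4-byte sequence.
Byte 1: 0xF3 = 11110011, payload 011 (3 bits).
Byte 2: 0x9E = 10011110 (10xxxxxx ✓), payload 011110.
Byte 3: 0xA7 = 10100111 (10xxxxxx ✓), payload 100111.
Byte 4: 0xBF = 10111111 (10xxxxxx ✓), payload 111111.
Concatenate: 011011110100111111111 = 0xDE9FF (21 bits → U+DE9FF).

U+DE9FF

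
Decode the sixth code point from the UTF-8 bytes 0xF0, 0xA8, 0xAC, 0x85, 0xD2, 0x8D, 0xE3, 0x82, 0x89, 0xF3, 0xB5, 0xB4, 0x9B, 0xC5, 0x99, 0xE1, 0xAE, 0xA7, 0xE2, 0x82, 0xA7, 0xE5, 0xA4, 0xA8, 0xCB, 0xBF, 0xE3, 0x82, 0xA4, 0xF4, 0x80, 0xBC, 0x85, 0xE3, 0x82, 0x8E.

Offset 0: leading byte 0xF0 = 11110000 → 4-byte char #1 = F0 A8 AC 85.
Offset 4: leading byte 0xD2 = 11010010 → 2-byte char #2 = D2 8D.
Offset 6: leading byte 0xE3 = 11100011 → 3-byte char #3 = E3 82 89.
Offset 9: leading byte 0xF3 = 11110011 → 4-byte char #4 = F3 B5 B4 9B.
Offset 13: leading byte 0xC5 = 11000101 → 2-byte char #5 = C5 99.
Offset 15: leading byte 0xE1 = 11100001 → 3-byte char #6 = E1 AE A7.
Leading byte 0xE1 = 11100001 matches 1110xxxx → 3-byte sequence.
Byte 1: 0xE1 = 11100001, payload 0001 (4 bits).
Byte 2: 0xAE = 10101110 (10xxxxxx ✓), payload 101110.
Byte 3: 0xA7 = 10100111 (10xxxxxx ✓), payload 100111.
Concatenate: 0001101110100111 = 0x1BA7 (16 bits → U+1BA7).

U+1BA7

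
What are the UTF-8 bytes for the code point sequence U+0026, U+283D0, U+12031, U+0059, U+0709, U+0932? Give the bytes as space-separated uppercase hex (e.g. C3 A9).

26 F0 A8 8F 90 F0 92 80 B1 59 DC 89 E0 A4 B2

U+0026: 1-byte form → 26.
U+283D0: 4-byte form → F0 A8 8F 90.
U+12031: 4-byte form → F0 92 80 B1.
U+0059: 1-byte form → 59.
U+0709: 2-byte form → DC 89.
U+0932: 3-byte form → E0 A4 B2.
Concatenated (15 bytes): 26 F0 A8 8F 90 F0 92 80 B1 59 DC 89 E0 A4 B2.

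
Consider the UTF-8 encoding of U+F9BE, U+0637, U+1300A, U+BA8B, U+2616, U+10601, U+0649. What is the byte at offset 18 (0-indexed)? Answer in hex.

U+F9BE → 3-byte form EF A6 BE at offsets 0–2.
U+0637 → 2-byte form D8 B7 at offsets 3–4.
U+1300A → 4-byte form F0 93 80 8A at offsets 5–8.
U+BA8B → 3-byte form EB AA 8B at offsets 9–11.
U+2616 → 3-byte form E2 98 96 at offsets 12–14.
U+10601 → 4-byte form F0 90 98 81 at offsets 15–18.
Offset 18 falls in char 6's range; it's byte 4 of F0 90 98 81 = 0x81.

0x81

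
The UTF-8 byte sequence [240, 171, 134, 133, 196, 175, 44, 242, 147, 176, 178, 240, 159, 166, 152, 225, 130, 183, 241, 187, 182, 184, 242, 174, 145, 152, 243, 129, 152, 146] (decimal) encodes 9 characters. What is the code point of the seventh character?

Offset 0: leading byte 0xF0 = 11110000 → 4-byte char #1 = F0 AB 86 85.
Offset 4: leading byte 0xC4 = 11000100 → 2-byte char #2 = C4 AF.
Offset 6: leading byte 0x2C = 00101100 → 1-byte char #3 = 2C.
Offset 7: leading byte 0xF2 = 11110010 → 4-byte char #4 = F2 93 B0 B2.
Offset 11: leading byte 0xF0 = 11110000 → 4-byte char #5 = F0 9F A6 98.
Offset 15: leading byte 0xE1 = 11100001 → 3-byte char #6 = E1 82 B7.
Offset 18: leading byte 0xF1 = 11110001 → 4-byte char #7 = F1 BB B6 B8.
Leading byte 0xF1 = 11110001 matches 11110xxx → 4-byte sequence.
Byte 1: 0xF1 = 11110001, payload 001 (3 bits).
Byte 2: 0xBB = 10111011 (10xxxxxx ✓), payload 111011.
Byte 3: 0xB6 = 10110110 (10xxxxxx ✓), payload 110110.
Byte 4: 0xB8 = 10111000 (10xxxxxx ✓), payload 111000.
Concatenate: 001111011110110111000 = 0x7BDB8 (21 bits → U+7BDB8).

U+7BDB8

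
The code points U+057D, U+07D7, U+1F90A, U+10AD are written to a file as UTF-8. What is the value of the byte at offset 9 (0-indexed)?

0x82

U+057D → 2-byte form D5 BD at offsets 0–1.
U+07D7 → 2-byte form DF 97 at offsets 2–3.
U+1F90A → 4-byte form F0 9F A4 8A at offsets 4–7.
U+10AD → 3-byte form E1 82 AD at offsets 8–10.
Offset 9 falls in char 4's range; it's byte 2 of E1 82 AD = 0x82.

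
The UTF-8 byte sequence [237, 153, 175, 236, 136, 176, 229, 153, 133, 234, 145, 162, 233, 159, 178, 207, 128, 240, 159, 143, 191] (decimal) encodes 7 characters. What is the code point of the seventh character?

U+1F3FF

Offset 0: leading byte 0xED = 11101101 → 3-byte char #1 = ED 99 AF.
Offset 3: leading byte 0xEC = 11101100 → 3-byte char #2 = EC 88 B0.
Offset 6: leading byte 0xE5 = 11100101 → 3-byte char #3 = E5 99 85.
Offset 9: leading byte 0xEA = 11101010 → 3-byte char #4 = EA 91 A2.
Offset 12: leading byte 0xE9 = 11101001 → 3-byte char #5 = E9 9F B2.
Offset 15: leading byte 0xCF = 11001111 → 2-byte char #6 = CF 80.
Offset 17: leading byte 0xF0 = 11110000 → 4-byte char #7 = F0 9F 8F BF.
Leading byte 0xF0 = 11110000 matches 11110xxx → 4-byte sequence.
Byte 1: 0xF0 = 11110000, payload 000 (3 bits).
Byte 2: 0x9F = 10011111 (10xxxxxx ✓), payload 011111.
Byte 3: 0x8F = 10001111 (10xxxxxx ✓), payload 001111.
Byte 4: 0xBF = 10111111 (10xxxxxx ✓), payload 111111.
Concatenate: 000011111001111111111 = 0x1F3FF (21 bits → U+1F3FF).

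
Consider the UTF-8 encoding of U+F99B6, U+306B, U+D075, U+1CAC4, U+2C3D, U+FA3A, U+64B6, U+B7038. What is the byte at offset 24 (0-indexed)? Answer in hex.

0xB7

U+F99B6 → 4-byte form F3 B9 A6 B6 at offsets 0–3.
U+306B → 3-byte form E3 81 AB at offsets 4–6.
U+D075 → 3-byte form ED 81 B5 at offsets 7–9.
U+1CAC4 → 4-byte form F0 9C AB 84 at offsets 10–13.
U+2C3D → 3-byte form E2 B0 BD at offsets 14–16.
U+FA3A → 3-byte form EF A8 BA at offsets 17–19.
U+64B6 → 3-byte form E6 92 B6 at offsets 20–22.
U+B7038 → 4-byte form F2 B7 80 B8 at offsets 23–26.
Offset 24 falls in char 8's range; it's byte 2 of F2 B7 80 B8 = 0xB7.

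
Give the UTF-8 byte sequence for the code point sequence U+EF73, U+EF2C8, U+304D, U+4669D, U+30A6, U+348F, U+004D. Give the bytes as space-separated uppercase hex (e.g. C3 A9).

EE BD B3 F3 AF 8B 88 E3 81 8D F1 86 9A 9D E3 82 A6 E3 92 8F 4D

U+EF73: 3-byte form → EE BD B3.
U+EF2C8: 4-byte form → F3 AF 8B 88.
U+304D: 3-byte form → E3 81 8D.
U+4669D: 4-byte form → F1 86 9A 9D.
U+30A6: 3-byte form → E3 82 A6.
U+348F: 3-byte form → E3 92 8F.
U+004D: 1-byte form → 4D.
Concatenated (21 bytes): EE BD B3 F3 AF 8B 88 E3 81 8D F1 86 9A 9D E3 82 A6 E3 92 8F 4D.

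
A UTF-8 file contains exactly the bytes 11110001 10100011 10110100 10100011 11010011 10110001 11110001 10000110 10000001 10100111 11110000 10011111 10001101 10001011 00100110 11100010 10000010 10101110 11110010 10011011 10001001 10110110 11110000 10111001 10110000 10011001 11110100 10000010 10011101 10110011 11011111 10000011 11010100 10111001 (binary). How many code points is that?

Byte at offset 0: 0xF1 = 11110001 → 4-byte char (#1). Advance 4.
Byte at offset 4: 0xD3 = 11010011 → 2-byte char (#2). Advance 2.
Byte at offset 6: 0xF1 = 11110001 → 4-byte char (#3). Advance 4.
Byte at offset 10: 0xF0 = 11110000 → 4-byte char (#4). Advance 4.
Byte at offset 14: 0x26 = 00100110 → 1-byte char (#5). Advance 1.
Byte at offset 15: 0xE2 = 11100010 → 3-byte char (#6). Advance 3.
Byte at offset 18: 0xF2 = 11110010 → 4-byte char (#7). Advance 4.
Byte at offset 22: 0xF0 = 11110000 → 4-byte char (#8). Advance 4.
Byte at offset 26: 0xF4 = 11110100 → 4-byte char (#9). Advance 4.
Byte at offset 30: 0xDF = 11011111 → 2-byte char (#10). Advance 2.
Byte at offset 32: 0xD4 = 11010100 → 2-byte char (#11). Advance 2.
Reached end at offset 34 after 11 code points.

11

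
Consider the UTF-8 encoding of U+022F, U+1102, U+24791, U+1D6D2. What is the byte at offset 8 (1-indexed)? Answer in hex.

1-indexed offset 8 is 0-indexed offset 7.
U+022F → 2-byte form C8 AF at offsets 0–1.
U+1102 → 3-byte form E1 84 82 at offsets 2–4.
U+24791 → 4-byte form F0 A4 9E 91 at offsets 5–8.
Offset 7 falls in char 3's range; it's byte 3 of F0 A4 9E 91 = 0x9E.

0x9E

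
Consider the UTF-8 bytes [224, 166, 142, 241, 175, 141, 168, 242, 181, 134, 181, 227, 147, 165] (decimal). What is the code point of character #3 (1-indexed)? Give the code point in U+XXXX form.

Offset 0: leading byte 0xE0 = 11100000 → 3-byte char #1 = E0 A6 8E.
Offset 3: leading byte 0xF1 = 11110001 → 4-byte char #2 = F1 AF 8D A8.
Offset 7: leading byte 0xF2 = 11110010 → 4-byte char #3 = F2 B5 86 B5.
Leading byte 0xF2 = 11110010 matches 11110xxx → 4-byte sequence.
Byte 1: 0xF2 = 11110010, payload 010 (3 bits).
Byte 2: 0xB5 = 10110101 (10xxxxxx ✓), payload 110101.
Byte 3: 0x86 = 10000110 (10xxxxxx ✓), payload 000110.
Byte 4: 0xB5 = 10110101 (10xxxxxx ✓), payload 110101.
Concatenate: 010110101000110110101 = 0xB51B5 (21 bits → U+B51B5).

U+B51B5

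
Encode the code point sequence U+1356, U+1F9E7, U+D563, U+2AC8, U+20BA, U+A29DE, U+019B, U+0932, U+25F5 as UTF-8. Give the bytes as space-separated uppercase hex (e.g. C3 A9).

E1 8D 96 F0 9F A7 A7 ED 95 A3 E2 AB 88 E2 82 BA F2 A2 A7 9E C6 9B E0 A4 B2 E2 97 B5

U+1356: 3-byte form → E1 8D 96.
U+1F9E7: 4-byte form → F0 9F A7 A7.
U+D563: 3-byte form → ED 95 A3.
U+2AC8: 3-byte form → E2 AB 88.
U+20BA: 3-byte form → E2 82 BA.
U+A29DE: 4-byte form → F2 A2 A7 9E.
U+019B: 2-byte form → C6 9B.
U+0932: 3-byte form → E0 A4 B2.
U+25F5: 3-byte form → E2 97 B5.
Concatenated (28 bytes): E1 8D 96 F0 9F A7 A7 ED 95 A3 E2 AB 88 E2 82 BA F2 A2 A7 9E C6 9B E0 A4 B2 E2 97 B5.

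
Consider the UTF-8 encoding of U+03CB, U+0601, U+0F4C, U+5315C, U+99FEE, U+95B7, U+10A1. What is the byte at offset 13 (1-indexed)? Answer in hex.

1-indexed offset 13 is 0-indexed offset 12.
U+03CB → 2-byte form CF 8B at offsets 0–1.
U+0601 → 2-byte form D8 81 at offsets 2–3.
U+0F4C → 3-byte form E0 BD 8C at offsets 4–6.
U+5315C → 4-byte form F1 93 85 9C at offsets 7–10.
U+99FEE → 4-byte form F2 99 BF AE at offsets 11–14.
Offset 12 falls in char 5's range; it's byte 2 of F2 99 BF AE = 0x99.

0x99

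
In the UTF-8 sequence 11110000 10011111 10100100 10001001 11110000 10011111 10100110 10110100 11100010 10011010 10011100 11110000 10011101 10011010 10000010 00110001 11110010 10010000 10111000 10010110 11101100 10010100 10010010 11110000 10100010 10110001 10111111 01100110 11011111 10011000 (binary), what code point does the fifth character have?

Offset 0: leading byte 0xF0 = 11110000 → 4-byte char #1 = F0 9F A4 89.
Offset 4: leading byte 0xF0 = 11110000 → 4-byte char #2 = F0 9F A6 B4.
Offset 8: leading byte 0xE2 = 11100010 → 3-byte char #3 = E2 9A 9C.
Offset 11: leading byte 0xF0 = 11110000 → 4-byte char #4 = F0 9D 9A 82.
Offset 15: leading byte 0x31 = 00110001 → 1-byte char #5 = 31.
Leading byte 0x31 = 00110001 matches 0xxxxxxx → 1-byte sequence.
Byte 1: 0x31 = 00110001, payload 0110001 (7 bits).
Concatenate: 0110001 = 0x31 (7 bits → U+0031).

U+0031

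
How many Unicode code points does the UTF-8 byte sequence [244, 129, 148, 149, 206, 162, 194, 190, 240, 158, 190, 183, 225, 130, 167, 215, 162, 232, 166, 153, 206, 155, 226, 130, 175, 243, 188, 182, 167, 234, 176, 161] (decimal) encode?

11

Byte at offset 0: 0xF4 = 11110100 → 4-byte char (#1). Advance 4.
Byte at offset 4: 0xCE = 11001110 → 2-byte char (#2). Advance 2.
Byte at offset 6: 0xC2 = 11000010 → 2-byte char (#3). Advance 2.
Byte at offset 8: 0xF0 = 11110000 → 4-byte char (#4). Advance 4.
Byte at offset 12: 0xE1 = 11100001 → 3-byte char (#5). Advance 3.
Byte at offset 15: 0xD7 = 11010111 → 2-byte char (#6). Advance 2.
Byte at offset 17: 0xE8 = 11101000 → 3-byte char (#7). Advance 3.
Byte at offset 20: 0xCE = 11001110 → 2-byte char (#8). Advance 2.
Byte at offset 22: 0xE2 = 11100010 → 3-byte char (#9). Advance 3.
Byte at offset 25: 0xF3 = 11110011 → 4-byte char (#10). Advance 4.
Byte at offset 29: 0xEA = 11101010 → 3-byte char (#11). Advance 3.
Reached end at offset 32 after 11 code points.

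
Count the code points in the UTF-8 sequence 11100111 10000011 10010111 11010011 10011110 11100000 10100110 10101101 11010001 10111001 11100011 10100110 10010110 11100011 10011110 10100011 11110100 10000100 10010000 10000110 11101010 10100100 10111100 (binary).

8

Byte at offset 0: 0xE7 = 11100111 → 3-byte char (#1). Advance 3.
Byte at offset 3: 0xD3 = 11010011 → 2-byte char (#2). Advance 2.
Byte at offset 5: 0xE0 = 11100000 → 3-byte char (#3). Advance 3.
Byte at offset 8: 0xD1 = 11010001 → 2-byte char (#4). Advance 2.
Byte at offset 10: 0xE3 = 11100011 → 3-byte char (#5). Advance 3.
Byte at offset 13: 0xE3 = 11100011 → 3-byte char (#6). Advance 3.
Byte at offset 16: 0xF4 = 11110100 → 4-byte char (#7). Advance 4.
Byte at offset 20: 0xEA = 11101010 → 3-byte char (#8). Advance 3.
Reached end at offset 23 after 8 code points.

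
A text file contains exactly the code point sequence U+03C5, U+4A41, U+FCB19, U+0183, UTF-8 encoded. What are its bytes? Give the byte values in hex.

CF 85 E4 A9 81 F3 BC AC 99 C6 83

U+03C5: 2-byte form → CF 85.
U+4A41: 3-byte form → E4 A9 81.
U+FCB19: 4-byte form → F3 BC AC 99.
U+0183: 2-byte form → C6 83.
Concatenated (11 bytes): CF 85 E4 A9 81 F3 BC AC 99 C6 83.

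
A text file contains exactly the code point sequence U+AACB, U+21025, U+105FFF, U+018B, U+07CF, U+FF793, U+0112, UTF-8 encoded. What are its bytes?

U+AACB: 3-byte form → EA AB 8B.
U+21025: 4-byte form → F0 A1 80 A5.
U+105FFF: 4-byte form → F4 85 BF BF.
U+018B: 2-byte form → C6 8B.
U+07CF: 2-byte form → DF 8F.
U+FF793: 4-byte form → F3 BF 9E 93.
U+0112: 2-byte form → C4 92.
Concatenated (21 bytes): EA AB 8B F0 A1 80 A5 F4 85 BF BF C6 8B DF 8F F3 BF 9E 93 C4 92.

EA AB 8B F0 A1 80 A5 F4 85 BF BF C6 8B DF 8F F3 BF 9E 93 C4 92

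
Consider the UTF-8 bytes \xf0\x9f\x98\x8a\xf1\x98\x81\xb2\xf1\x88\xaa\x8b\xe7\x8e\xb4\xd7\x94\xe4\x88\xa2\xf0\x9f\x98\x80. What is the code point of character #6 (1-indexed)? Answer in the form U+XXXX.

U+4222

Offset 0: leading byte 0xF0 = 11110000 → 4-byte char #1 = F0 9F 98 8A.
Offset 4: leading byte 0xF1 = 11110001 → 4-byte char #2 = F1 98 81 B2.
Offset 8: leading byte 0xF1 = 11110001 → 4-byte char #3 = F1 88 AA 8B.
Offset 12: leading byte 0xE7 = 11100111 → 3-byte char #4 = E7 8E B4.
Offset 15: leading byte 0xD7 = 11010111 → 2-byte char #5 = D7 94.
Offset 17: leading byte 0xE4 = 11100100 → 3-byte char #6 = E4 88 A2.
Leading byte 0xE4 = 11100100 matches 1110xxxx → 3-byte sequence.
Byte 1: 0xE4 = 11100100, payload 0100 (4 bits).
Byte 2: 0x88 = 10001000 (10xxxxxx ✓), payload 001000.
Byte 3: 0xA2 = 10100010 (10xxxxxx ✓), payload 100010.
Concatenate: 0100001000100010 = 0x4222 (16 bits → U+4222).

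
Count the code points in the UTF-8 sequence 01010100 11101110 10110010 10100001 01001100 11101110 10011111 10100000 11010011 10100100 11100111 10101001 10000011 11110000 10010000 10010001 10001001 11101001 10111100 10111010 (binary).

8

Byte at offset 0: 0x54 = 01010100 → 1-byte char (#1). Advance 1.
Byte at offset 1: 0xEE = 11101110 → 3-byte char (#2). Advance 3.
Byte at offset 4: 0x4C = 01001100 → 1-byte char (#3). Advance 1.
Byte at offset 5: 0xEE = 11101110 → 3-byte char (#4). Advance 3.
Byte at offset 8: 0xD3 = 11010011 → 2-byte char (#5). Advance 2.
Byte at offset 10: 0xE7 = 11100111 → 3-byte char (#6). Advance 3.
Byte at offset 13: 0xF0 = 11110000 → 4-byte char (#7). Advance 4.
Byte at offset 17: 0xE9 = 11101001 → 3-byte char (#8). Advance 3.
Reached end at offset 20 after 8 code points.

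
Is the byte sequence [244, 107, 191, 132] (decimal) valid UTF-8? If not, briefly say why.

invalid (non-continuation byte where continuation expected)

Leading byte 0xF4 = 11110100 → 4-byte form.
Byte 2 is 0x6B = 01101011, which is not 10xxxxxx — expected a continuation byte.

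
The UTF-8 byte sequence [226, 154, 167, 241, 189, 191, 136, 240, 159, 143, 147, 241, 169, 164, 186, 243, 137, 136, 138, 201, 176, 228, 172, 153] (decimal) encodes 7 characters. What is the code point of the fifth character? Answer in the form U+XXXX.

U+C920A

Offset 0: leading byte 0xE2 = 11100010 → 3-byte char #1 = E2 9A A7.
Offset 3: leading byte 0xF1 = 11110001 → 4-byte char #2 = F1 BD BF 88.
Offset 7: leading byte 0xF0 = 11110000 → 4-byte char #3 = F0 9F 8F 93.
Offset 11: leading byte 0xF1 = 11110001 → 4-byte char #4 = F1 A9 A4 BA.
Offset 15: leading byte 0xF3 = 11110011 → 4-byte char #5 = F3 89 88 8A.
Leading byte 0xF3 = 11110011 matches 11110xxx → 4-byte sequence.
Byte 1: 0xF3 = 11110011, payload 011 (3 bits).
Byte 2: 0x89 = 10001001 (10xxxxxx ✓), payload 001001.
Byte 3: 0x88 = 10001000 (10xxxxxx ✓), payload 001000.
Byte 4: 0x8A = 10001010 (10xxxxxx ✓), payload 001010.
Concatenate: 011001001001000001010 = 0xC920A (21 bits → U+C920A).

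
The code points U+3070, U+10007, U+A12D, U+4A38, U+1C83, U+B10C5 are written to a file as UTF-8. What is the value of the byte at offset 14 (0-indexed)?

U+3070 → 3-byte form E3 81 B0 at offsets 0–2.
U+10007 → 4-byte form F0 90 80 87 at offsets 3–6.
U+A12D → 3-byte form EA 84 AD at offsets 7–9.
U+4A38 → 3-byte form E4 A8 B8 at offsets 10–12.
U+1C83 → 3-byte form E1 B2 83 at offsets 13–15.
Offset 14 falls in char 5's range; it's byte 2 of E1 B2 83 = 0xB2.

0xB2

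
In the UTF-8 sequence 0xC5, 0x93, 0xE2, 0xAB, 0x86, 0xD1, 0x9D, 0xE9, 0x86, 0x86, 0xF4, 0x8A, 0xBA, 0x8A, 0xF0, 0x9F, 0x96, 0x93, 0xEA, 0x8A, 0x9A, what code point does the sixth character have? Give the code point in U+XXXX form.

Offset 0: leading byte 0xC5 = 11000101 → 2-byte char #1 = C5 93.
Offset 2: leading byte 0xE2 = 11100010 → 3-byte char #2 = E2 AB 86.
Offset 5: leading byte 0xD1 = 11010001 → 2-byte char #3 = D1 9D.
Offset 7: leading byte 0xE9 = 11101001 → 3-byte char #4 = E9 86 86.
Offset 10: leading byte 0xF4 = 11110100 → 4-byte char #5 = F4 8A BA 8A.
Offset 14: leading byte 0xF0 = 11110000 → 4-byte char #6 = F0 9F 96 93.
Leading byte 0xF0 = 11110000 matches 11110xxx → 4-byte sequence.
Byte 1: 0xF0 = 11110000, payload 000 (3 bits).
Byte 2: 0x9F = 10011111 (10xxxxxx ✓), payload 011111.
Byte 3: 0x96 = 10010110 (10xxxxxx ✓), payload 010110.
Byte 4: 0x93 = 10010011 (10xxxxxx ✓), payload 010011.
Concatenate: 000011111010110010011 = 0x1F593 (21 bits → U+1F593).

U+1F593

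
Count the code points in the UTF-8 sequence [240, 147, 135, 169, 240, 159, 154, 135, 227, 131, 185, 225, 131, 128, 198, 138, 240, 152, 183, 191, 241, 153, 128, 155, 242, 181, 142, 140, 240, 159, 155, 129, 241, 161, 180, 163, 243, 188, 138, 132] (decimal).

Byte at offset 0: 0xF0 = 11110000 → 4-byte char (#1). Advance 4.
Byte at offset 4: 0xF0 = 11110000 → 4-byte char (#2). Advance 4.
Byte at offset 8: 0xE3 = 11100011 → 3-byte char (#3). Advance 3.
Byte at offset 11: 0xE1 = 11100001 → 3-byte char (#4). Advance 3.
Byte at offset 14: 0xC6 = 11000110 → 2-byte char (#5). Advance 2.
Byte at offset 16: 0xF0 = 11110000 → 4-byte char (#6). Advance 4.
Byte at offset 20: 0xF1 = 11110001 → 4-byte char (#7). Advance 4.
Byte at offset 24: 0xF2 = 11110010 → 4-byte char (#8). Advance 4.
Byte at offset 28: 0xF0 = 11110000 → 4-byte char (#9). Advance 4.
Byte at offset 32: 0xF1 = 11110001 → 4-byte char (#10). Advance 4.
Byte at offset 36: 0xF3 = 11110011 → 4-byte char (#11). Advance 4.
Reached end at offset 40 after 11 code points.

11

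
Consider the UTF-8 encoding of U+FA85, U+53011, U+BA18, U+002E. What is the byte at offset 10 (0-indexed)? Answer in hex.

0x2E

U+FA85 → 3-byte form EF AA 85 at offsets 0–2.
U+53011 → 4-byte form F1 93 80 91 at offsets 3–6.
U+BA18 → 3-byte form EB A8 98 at offsets 7–9.
U+002E → 1-byte form 2E at offsets 10–10.
Offset 10 falls in char 4's range; it's byte 1 of 2E = 0x2E.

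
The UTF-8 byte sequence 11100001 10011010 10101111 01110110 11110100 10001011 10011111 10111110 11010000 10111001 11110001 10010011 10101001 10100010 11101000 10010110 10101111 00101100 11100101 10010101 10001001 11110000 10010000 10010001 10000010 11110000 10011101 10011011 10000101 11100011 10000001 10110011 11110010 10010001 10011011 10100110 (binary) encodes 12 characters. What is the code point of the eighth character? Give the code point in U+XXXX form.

U+5549

Offset 0: leading byte 0xE1 = 11100001 → 3-byte char #1 = E1 9A AF.
Offset 3: leading byte 0x76 = 01110110 → 1-byte char #2 = 76.
Offset 4: leading byte 0xF4 = 11110100 → 4-byte char #3 = F4 8B 9F BE.
Offset 8: leading byte 0xD0 = 11010000 → 2-byte char #4 = D0 B9.
Offset 10: leading byte 0xF1 = 11110001 → 4-byte char #5 = F1 93 A9 A2.
Offset 14: leading byte 0xE8 = 11101000 → 3-byte char #6 = E8 96 AF.
Offset 17: leading byte 0x2C = 00101100 → 1-byte char #7 = 2C.
Offset 18: leading byte 0xE5 = 11100101 → 3-byte char #8 = E5 95 89.
Leading byte 0xE5 = 11100101 matches 1110xxxx → 3-byte sequence.
Byte 1: 0xE5 = 11100101, payload 0101 (4 bits).
Byte 2: 0x95 = 10010101 (10xxxxxx ✓), payload 010101.
Byte 3: 0x89 = 10001001 (10xxxxxx ✓), payload 001001.
Concatenate: 0101010101001001 = 0x5549 (16 bits → U+5549).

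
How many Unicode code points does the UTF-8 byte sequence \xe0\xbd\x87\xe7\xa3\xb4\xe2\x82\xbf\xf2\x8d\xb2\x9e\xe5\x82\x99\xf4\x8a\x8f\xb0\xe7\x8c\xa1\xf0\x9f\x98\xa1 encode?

8

Byte at offset 0: 0xE0 = 11100000 → 3-byte char (#1). Advance 3.
Byte at offset 3: 0xE7 = 11100111 → 3-byte char (#2). Advance 3.
Byte at offset 6: 0xE2 = 11100010 → 3-byte char (#3). Advance 3.
Byte at offset 9: 0xF2 = 11110010 → 4-byte char (#4). Advance 4.
Byte at offset 13: 0xE5 = 11100101 → 3-byte char (#5). Advance 3.
Byte at offset 16: 0xF4 = 11110100 → 4-byte char (#6). Advance 4.
Byte at offset 20: 0xE7 = 11100111 → 3-byte char (#7). Advance 3.
Byte at offset 23: 0xF0 = 11110000 → 4-byte char (#8). Advance 4.
Reached end at offset 27 after 8 code points.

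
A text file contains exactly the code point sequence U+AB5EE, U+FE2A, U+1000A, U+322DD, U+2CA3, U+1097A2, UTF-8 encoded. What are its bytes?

F2 AB 97 AE EF B8 AA F0 90 80 8A F0 B2 8B 9D E2 B2 A3 F4 89 9E A2

U+AB5EE: 4-byte form → F2 AB 97 AE.
U+FE2A: 3-byte form → EF B8 AA.
U+1000A: 4-byte form → F0 90 80 8A.
U+322DD: 4-byte form → F0 B2 8B 9D.
U+2CA3: 3-byte form → E2 B2 A3.
U+1097A2: 4-byte form → F4 89 9E A2.
Concatenated (22 bytes): F2 AB 97 AE EF B8 AA F0 90 80 8A F0 B2 8B 9D E2 B2 A3 F4 89 9E A2.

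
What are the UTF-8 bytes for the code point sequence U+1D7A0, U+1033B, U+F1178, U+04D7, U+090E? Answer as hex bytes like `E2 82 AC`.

F0 9D 9E A0 F0 90 8C BB F3 B1 85 B8 D3 97 E0 A4 8E

U+1D7A0: 4-byte form → F0 9D 9E A0.
U+1033B: 4-byte form → F0 90 8C BB.
U+F1178: 4-byte form → F3 B1 85 B8.
U+04D7: 2-byte form → D3 97.
U+090E: 3-byte form → E0 A4 8E.
Concatenated (17 bytes): F0 9D 9E A0 F0 90 8C BB F3 B1 85 B8 D3 97 E0 A4 8E.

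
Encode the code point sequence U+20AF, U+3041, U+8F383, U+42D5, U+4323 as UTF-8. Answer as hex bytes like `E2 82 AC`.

U+20AF: 3-byte form → E2 82 AF.
U+3041: 3-byte form → E3 81 81.
U+8F383: 4-byte form → F2 8F 8E 83.
U+42D5: 3-byte form → E4 8B 95.
U+4323: 3-byte form → E4 8C A3.
Concatenated (16 bytes): E2 82 AF E3 81 81 F2 8F 8E 83 E4 8B 95 E4 8C A3.

E2 82 AF E3 81 81 F2 8F 8E 83 E4 8B 95 E4 8C A3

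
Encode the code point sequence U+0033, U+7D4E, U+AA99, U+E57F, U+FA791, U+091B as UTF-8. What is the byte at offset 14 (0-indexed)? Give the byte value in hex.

U+0033 → 1-byte form 33 at offsets 0–0.
U+7D4E → 3-byte form E7 B5 8E at offsets 1–3.
U+AA99 → 3-byte form EA AA 99 at offsets 4–6.
U+E57F → 3-byte form EE 95 BF at offsets 7–9.
U+FA791 → 4-byte form F3 BA 9E 91 at offsets 10–13.
U+091B → 3-byte form E0 A4 9B at offsets 14–16.
Offset 14 falls in char 6's range; it's byte 1 of E0 A4 9B = 0xE0.

0xE0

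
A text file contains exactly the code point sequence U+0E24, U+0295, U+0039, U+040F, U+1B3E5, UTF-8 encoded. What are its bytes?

E0 B8 A4 CA 95 39 D0 8F F0 9B 8F A5

U+0E24: 3-byte form → E0 B8 A4.
U+0295: 2-byte form → CA 95.
U+0039: 1-byte form → 39.
U+040F: 2-byte form → D0 8F.
U+1B3E5: 4-byte form → F0 9B 8F A5.
Concatenated (12 bytes): E0 B8 A4 CA 95 39 D0 8F F0 9B 8F A5.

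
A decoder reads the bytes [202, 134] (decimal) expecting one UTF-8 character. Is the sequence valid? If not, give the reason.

valid

Leading byte 0xCA = 11001010 → 2-byte form.
Continuation bytes 0x86=10000110 all match 10xxxxxx.
Decoded value 0x286 is ≥ 0x80 (shortest form) and not a surrogate.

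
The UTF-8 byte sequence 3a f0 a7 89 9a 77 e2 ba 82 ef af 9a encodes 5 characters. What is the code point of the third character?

Offset 0: leading byte 0x3A = 00111010 → 1-byte char #1 = 3A.
Offset 1: leading byte 0xF0 = 11110000 → 4-byte char #2 = F0 A7 89 9A.
Offset 5: leading byte 0x77 = 01110111 → 1-byte char #3 = 77.
Leading byte 0x77 = 01110111 matches 0xxxxxxx → 1-byte sequence.
Byte 1: 0x77 = 01110111, payload 1110111 (7 bits).
Concatenate: 1110111 = 0x77 (7 bits → U+0077).

U+0077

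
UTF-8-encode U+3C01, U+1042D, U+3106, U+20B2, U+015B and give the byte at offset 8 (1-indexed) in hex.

0xE3

1-indexed offset 8 is 0-indexed offset 7.
U+3C01 → 3-byte form E3 B0 81 at offsets 0–2.
U+1042D → 4-byte form F0 90 90 AD at offsets 3–6.
U+3106 → 3-byte form E3 84 86 at offsets 7–9.
Offset 7 falls in char 3's range; it's byte 1 of E3 84 86 = 0xE3.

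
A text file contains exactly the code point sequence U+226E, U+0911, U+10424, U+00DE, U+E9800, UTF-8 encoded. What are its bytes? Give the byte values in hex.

E2 89 AE E0 A4 91 F0 90 90 A4 C3 9E F3 A9 A0 80

U+226E: 3-byte form → E2 89 AE.
U+0911: 3-byte form → E0 A4 91.
U+10424: 4-byte form → F0 90 90 A4.
U+00DE: 2-byte form → C3 9E.
U+E9800: 4-byte form → F3 A9 A0 80.
Concatenated (16 bytes): E2 89 AE E0 A4 91 F0 90 90 A4 C3 9E F3 A9 A0 80.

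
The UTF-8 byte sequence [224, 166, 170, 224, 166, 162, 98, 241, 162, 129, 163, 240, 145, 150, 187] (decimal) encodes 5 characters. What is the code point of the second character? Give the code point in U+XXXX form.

U+09A2

Offset 0: leading byte 0xE0 = 11100000 → 3-byte char #1 = E0 A6 AA.
Offset 3: leading byte 0xE0 = 11100000 → 3-byte char #2 = E0 A6 A2.
Leading byte 0xE0 = 11100000 matches 1110xxxx → 3-byte sequence.
Byte 1: 0xE0 = 11100000, payload 0000 (4 bits).
Byte 2: 0xA6 = 10100110 (10xxxxxx ✓), payload 100110.
Byte 3: 0xA2 = 10100010 (10xxxxxx ✓), payload 100010.
Concatenate: 0000100110100010 = 0x9A2 (16 bits → U+09A2).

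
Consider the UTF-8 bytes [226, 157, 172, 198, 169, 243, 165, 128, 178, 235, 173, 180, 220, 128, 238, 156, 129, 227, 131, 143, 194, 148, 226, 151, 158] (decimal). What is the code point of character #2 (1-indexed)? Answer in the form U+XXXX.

U+01A9

Offset 0: leading byte 0xE2 = 11100010 → 3-byte char #1 = E2 9D AC.
Offset 3: leading byte 0xC6 = 11000110 → 2-byte char #2 = C6 A9.
Leading byte 0xC6 = 11000110 matches 110xxxxx → 2-byte sequence.
Byte 1: 0xC6 = 11000110, payload 00110 (5 bits).
Byte 2: 0xA9 = 10101001 (10xxxxxx ✓), payload 101001.
Concatenate: 00110101001 = 0x1A9 (11 bits → U+01A9).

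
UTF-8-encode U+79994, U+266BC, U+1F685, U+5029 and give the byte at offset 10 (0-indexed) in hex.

0x9A

U+79994 → 4-byte form F1 B9 A6 94 at offsets 0–3.
U+266BC → 4-byte form F0 A6 9A BC at offsets 4–7.
U+1F685 → 4-byte form F0 9F 9A 85 at offsets 8–11.
Offset 10 falls in char 3's range; it's byte 3 of F0 9F 9A 85 = 0x9A.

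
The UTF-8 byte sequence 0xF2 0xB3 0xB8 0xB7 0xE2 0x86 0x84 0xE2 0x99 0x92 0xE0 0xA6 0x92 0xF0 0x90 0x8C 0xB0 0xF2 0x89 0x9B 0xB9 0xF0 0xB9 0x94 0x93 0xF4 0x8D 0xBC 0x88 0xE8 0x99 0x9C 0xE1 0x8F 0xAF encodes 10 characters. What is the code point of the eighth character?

U+10DF08

Offset 0: leading byte 0xF2 = 11110010 → 4-byte char #1 = F2 B3 B8 B7.
Offset 4: leading byte 0xE2 = 11100010 → 3-byte char #2 = E2 86 84.
Offset 7: leading byte 0xE2 = 11100010 → 3-byte char #3 = E2 99 92.
Offset 10: leading byte 0xE0 = 11100000 → 3-byte char #4 = E0 A6 92.
Offset 13: leading byte 0xF0 = 11110000 → 4-byte char #5 = F0 90 8C B0.
Offset 17: leading byte 0xF2 = 11110010 → 4-byte char #6 = F2 89 9B B9.
Offset 21: leading byte 0xF0 = 11110000 → 4-byte char #7 = F0 B9 94 93.
Offset 25: leading byte 0xF4 = 11110100 → 4-byte char #8 = F4 8D BC 88.
Leading byte 0xF4 = 11110100 matches 11110xxx → 4-byte sequence.
Byte 1: 0xF4 = 11110100, payload 100 (3 bits).
Byte 2: 0x8D = 10001101 (10xxxxxx ✓), payload 001101.
Byte 3: 0xBC = 10111100 (10xxxxxx ✓), payload 111100.
Byte 4: 0x88 = 10001000 (10xxxxxx ✓), payload 001000.
Concatenate: 100001101111100001000 = 0x10DF08 (21 bits → U+10DF08).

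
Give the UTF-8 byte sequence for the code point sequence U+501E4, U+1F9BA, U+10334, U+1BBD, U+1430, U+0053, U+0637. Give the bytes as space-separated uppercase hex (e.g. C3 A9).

U+501E4: 4-byte form → F1 90 87 A4.
U+1F9BA: 4-byte form → F0 9F A6 BA.
U+10334: 4-byte form → F0 90 8C B4.
U+1BBD: 3-byte form → E1 AE BD.
U+1430: 3-byte form → E1 90 B0.
U+0053: 1-byte form → 53.
U+0637: 2-byte form → D8 B7.
Concatenated (21 bytes): F1 90 87 A4 F0 9F A6 BA F0 90 8C B4 E1 AE BD E1 90 B0 53 D8 B7.

F1 90 87 A4 F0 9F A6 BA F0 90 8C B4 E1 AE BD E1 90 B0 53 D8 B7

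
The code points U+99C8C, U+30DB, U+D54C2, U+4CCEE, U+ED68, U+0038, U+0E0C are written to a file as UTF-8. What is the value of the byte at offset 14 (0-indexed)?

0xAE

U+99C8C → 4-byte form F2 99 B2 8C at offsets 0–3.
U+30DB → 3-byte form E3 83 9B at offsets 4–6.
U+D54C2 → 4-byte form F3 95 93 82 at offsets 7–10.
U+4CCEE → 4-byte form F1 8C B3 AE at offsets 11–14.
Offset 14 falls in char 4's range; it's byte 4 of F1 8C B3 AE = 0xAE.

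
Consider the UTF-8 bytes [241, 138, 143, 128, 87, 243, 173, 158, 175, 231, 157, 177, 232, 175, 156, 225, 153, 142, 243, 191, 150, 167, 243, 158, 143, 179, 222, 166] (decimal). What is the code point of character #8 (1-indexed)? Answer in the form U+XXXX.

Offset 0: leading byte 0xF1 = 11110001 → 4-byte char #1 = F1 8A 8F 80.
Offset 4: leading byte 0x57 = 01010111 → 1-byte char #2 = 57.
Offset 5: leading byte 0xF3 = 11110011 → 4-byte char #3 = F3 AD 9E AF.
Offset 9: leading byte 0xE7 = 11100111 → 3-byte char #4 = E7 9D B1.
Offset 12: leading byte 0xE8 = 11101000 → 3-byte char #5 = E8 AF 9C.
Offset 15: leading byte 0xE1 = 11100001 → 3-byte char #6 = E1 99 8E.
Offset 18: leading byte 0xF3 = 11110011 → 4-byte char #7 = F3 BF 96 A7.
Offset 22: leading byte 0xF3 = 11110011 → 4-byte char #8 = F3 9E 8F B3.
Leading byte 0xF3 = 11110011 matches 11110xxx → 4-byte sequence.
Byte 1: 0xF3 = 11110011, payload 011 (3 bits).
Byte 2: 0x9E = 10011110 (10xxxxxx ✓), payload 011110.
Byte 3: 0x8F = 10001111 (10xxxxxx ✓), payload 001111.
Byte 4: 0xB3 = 10110011 (10xxxxxx ✓), payload 110011.
Concatenate: 011011110001111110011 = 0xDE3F3 (21 bits → U+DE3F3).

U+DE3F3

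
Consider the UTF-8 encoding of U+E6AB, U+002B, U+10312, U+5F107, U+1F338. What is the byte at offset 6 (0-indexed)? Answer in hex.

0x8C

U+E6AB → 3-byte form EE 9A AB at offsets 0–2.
U+002B → 1-byte form 2B at offsets 3–3.
U+10312 → 4-byte form F0 90 8C 92 at offsets 4–7.
Offset 6 falls in char 3's range; it's byte 3 of F0 90 8C 92 = 0x8C.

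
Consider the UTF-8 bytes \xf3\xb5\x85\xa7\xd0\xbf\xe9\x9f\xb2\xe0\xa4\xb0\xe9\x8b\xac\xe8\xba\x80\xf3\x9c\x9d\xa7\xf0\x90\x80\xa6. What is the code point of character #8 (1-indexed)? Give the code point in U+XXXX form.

Offset 0: leading byte 0xF3 = 11110011 → 4-byte char #1 = F3 B5 85 A7.
Offset 4: leading byte 0xD0 = 11010000 → 2-byte char #2 = D0 BF.
Offset 6: leading byte 0xE9 = 11101001 → 3-byte char #3 = E9 9F B2.
Offset 9: leading byte 0xE0 = 11100000 → 3-byte char #4 = E0 A4 B0.
Offset 12: leading byte 0xE9 = 11101001 → 3-byte char #5 = E9 8B AC.
Offset 15: leading byte 0xE8 = 11101000 → 3-byte char #6 = E8 BA 80.
Offset 18: leading byte 0xF3 = 11110011 → 4-byte char #7 = F3 9C 9D A7.
Offset 22: leading byte 0xF0 = 11110000 → 4-byte char #8 = F0 90 80 A6.
Leading byte 0xF0 = 11110000 matches 11110xxx → 4-byte sequence.
Byte 1: 0xF0 = 11110000, payload 000 (3 bits).
Byte 2: 0x90 = 10010000 (10xxxxxx ✓), payload 010000.
Byte 3: 0x80 = 10000000 (10xxxxxx ✓), payload 000000.
Byte 4: 0xA6 = 10100110 (10xxxxxx ✓), payload 100110.
Concatenate: 000010000000000100110 = 0x10026 (21 bits → U+10026).

U+10026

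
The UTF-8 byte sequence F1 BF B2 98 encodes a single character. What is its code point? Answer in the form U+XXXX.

U+7FC98

Leading byte 0xF1 = 11110001 matches 11110xxx → 4-byte sequence.
Byte 1: 0xF1 = 11110001, payload 001 (3 bits).
Byte 2: 0xBF = 10111111 (10xxxxxx ✓), payload 111111.
Byte 3: 0xB2 = 10110010 (10xxxxxx ✓), payload 110010.
Byte 4: 0x98 = 10011000 (10xxxxxx ✓), payload 011000.
Concatenate: 001111111110010011000 = 0x7FC98 (21 bits → U+7FC98).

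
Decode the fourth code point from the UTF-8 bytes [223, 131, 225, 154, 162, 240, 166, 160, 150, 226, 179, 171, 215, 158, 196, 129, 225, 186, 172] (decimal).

U+2CEB

Offset 0: leading byte 0xDF = 11011111 → 2-byte char #1 = DF 83.
Offset 2: leading byte 0xE1 = 11100001 → 3-byte char #2 = E1 9A A2.
Offset 5: leading byte 0xF0 = 11110000 → 4-byte char #3 = F0 A6 A0 96.
Offset 9: leading byte 0xE2 = 11100010 → 3-byte char #4 = E2 B3 AB.
Leading byte 0xE2 = 11100010 matches 1110xxxx → 3-byte sequence.
Byte 1: 0xE2 = 11100010, payload 0010 (4 bits).
Byte 2: 0xB3 = 10110011 (10xxxxxx ✓), payload 110011.
Byte 3: 0xAB = 10101011 (10xxxxxx ✓), payload 101011.
Concatenate: 0010110011101011 = 0x2CEB (16 bits → U+2CEB).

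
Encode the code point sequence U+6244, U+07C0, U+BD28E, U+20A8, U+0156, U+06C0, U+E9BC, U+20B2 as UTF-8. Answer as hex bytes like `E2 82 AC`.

U+6244: 3-byte form → E6 89 84.
U+07C0: 2-byte form → DF 80.
U+BD28E: 4-byte form → F2 BD 8A 8E.
U+20A8: 3-byte form → E2 82 A8.
U+0156: 2-byte form → C5 96.
U+06C0: 2-byte form → DB 80.
U+E9BC: 3-byte form → EE A6 BC.
U+20B2: 3-byte form → E2 82 B2.
Concatenated (22 bytes): E6 89 84 DF 80 F2 BD 8A 8E E2 82 A8 C5 96 DB 80 EE A6 BC E2 82 B2.

E6 89 84 DF 80 F2 BD 8A 8E E2 82 A8 C5 96 DB 80 EE A6 BC E2 82 B2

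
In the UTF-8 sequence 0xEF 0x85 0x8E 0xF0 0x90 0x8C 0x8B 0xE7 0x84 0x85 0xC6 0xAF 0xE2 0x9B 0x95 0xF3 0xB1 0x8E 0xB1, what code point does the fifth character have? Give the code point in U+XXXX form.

Offset 0: leading byte 0xEF = 11101111 → 3-byte char #1 = EF 85 8E.
Offset 3: leading byte 0xF0 = 11110000 → 4-byte char #2 = F0 90 8C 8B.
Offset 7: leading byte 0xE7 = 11100111 → 3-byte char #3 = E7 84 85.
Offset 10: leading byte 0xC6 = 11000110 → 2-byte char #4 = C6 AF.
Offset 12: leading byte 0xE2 = 11100010 → 3-byte char #5 = E2 9B 95.
Leading byte 0xE2 = 11100010 matches 1110xxxx → 3-byte sequence.
Byte 1: 0xE2 = 11100010, payload 0010 (4 bits).
Byte 2: 0x9B = 10011011 (10xxxxxx ✓), payload 011011.
Byte 3: 0x95 = 10010101 (10xxxxxx ✓), payload 010101.
Concatenate: 0010011011010101 = 0x26D5 (16 bits → U+26D5).

U+26D5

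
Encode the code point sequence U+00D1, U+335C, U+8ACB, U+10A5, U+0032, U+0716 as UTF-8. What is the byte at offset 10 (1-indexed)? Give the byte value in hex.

1-indexed offset 10 is 0-indexed offset 9.
U+00D1 → 2-byte form C3 91 at offsets 0–1.
U+335C → 3-byte form E3 8D 9C at offsets 2–4.
U+8ACB → 3-byte form E8 AB 8B at offsets 5–7.
U+10A5 → 3-byte form E1 82 A5 at offsets 8–10.
Offset 9 falls in char 4's range; it's byte 2 of E1 82 A5 = 0x82.

0x82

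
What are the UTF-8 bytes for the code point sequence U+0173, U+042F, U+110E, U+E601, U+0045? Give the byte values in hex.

C5 B3 D0 AF E1 84 8E EE 98 81 45

U+0173: 2-byte form → C5 B3.
U+042F: 2-byte form → D0 AF.
U+110E: 3-byte form → E1 84 8E.
U+E601: 3-byte form → EE 98 81.
U+0045: 1-byte form → 45.
Concatenated (11 bytes): C5 B3 D0 AF E1 84 8E EE 98 81 45.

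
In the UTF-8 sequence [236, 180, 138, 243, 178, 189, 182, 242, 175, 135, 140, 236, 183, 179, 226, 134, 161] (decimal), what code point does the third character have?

U+AF1CC

Offset 0: leading byte 0xEC = 11101100 → 3-byte char #1 = EC B4 8A.
Offset 3: leading byte 0xF3 = 11110011 → 4-byte char #2 = F3 B2 BD B6.
Offset 7: leading byte 0xF2 = 11110010 → 4-byte char #3 = F2 AF 87 8C.
Leading byte 0xF2 = 11110010 matches 11110xxx → 4-byte sequence.
Byte 1: 0xF2 = 11110010, payload 010 (3 bits).
Byte 2: 0xAF = 10101111 (10xxxxxx ✓), payload 101111.
Byte 3: 0x87 = 10000111 (10xxxxxx ✓), payload 000111.
Byte 4: 0x8C = 10001100 (10xxxxxx ✓), payload 001100.
Concatenate: 010101111000111001100 = 0xAF1CC (21 bits → U+AF1CC).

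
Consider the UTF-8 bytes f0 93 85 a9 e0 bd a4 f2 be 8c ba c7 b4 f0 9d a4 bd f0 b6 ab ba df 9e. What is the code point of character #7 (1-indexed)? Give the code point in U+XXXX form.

U+07DE

Offset 0: leading byte 0xF0 = 11110000 → 4-byte char #1 = F0 93 85 A9.
Offset 4: leading byte 0xE0 = 11100000 → 3-byte char #2 = E0 BD A4.
Offset 7: leading byte 0xF2 = 11110010 → 4-byte char #3 = F2 BE 8C BA.
Offset 11: leading byte 0xC7 = 11000111 → 2-byte char #4 = C7 B4.
Offset 13: leading byte 0xF0 = 11110000 → 4-byte char #5 = F0 9D A4 BD.
Offset 17: leading byte 0xF0 = 11110000 → 4-byte char #6 = F0 B6 AB BA.
Offset 21: leading byte 0xDF = 11011111 → 2-byte char #7 = DF 9E.
Leading byte 0xDF = 11011111 matches 110xxxxx → 2-byte sequence.
Byte 1: 0xDF = 11011111, payload 11111 (5 bits).
Byte 2: 0x9E = 10011110 (10xxxxxx ✓), payload 011110.
Concatenate: 11111011110 = 0x7DE (11 bits → U+07DE).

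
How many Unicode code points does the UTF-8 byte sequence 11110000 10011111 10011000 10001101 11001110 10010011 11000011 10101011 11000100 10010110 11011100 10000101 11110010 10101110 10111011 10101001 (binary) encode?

Byte at offset 0: 0xF0 = 11110000 → 4-byte char (#1). Advance 4.
Byte at offset 4: 0xCE = 11001110 → 2-byte char (#2). Advance 2.
Byte at offset 6: 0xC3 = 11000011 → 2-byte char (#3). Advance 2.
Byte at offset 8: 0xC4 = 11000100 → 2-byte char (#4). Advance 2.
Byte at offset 10: 0xDC = 11011100 → 2-byte char (#5). Advance 2.
Byte at offset 12: 0xF2 = 11110010 → 4-byte char (#6). Advance 4.
Reached end at offset 16 after 6 code points.

6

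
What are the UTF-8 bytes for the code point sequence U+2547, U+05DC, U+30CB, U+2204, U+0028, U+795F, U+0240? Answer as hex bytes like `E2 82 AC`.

E2 95 87 D7 9C E3 83 8B E2 88 84 28 E7 A5 9F C9 80

U+2547: 3-byte form → E2 95 87.
U+05DC: 2-byte form → D7 9C.
U+30CB: 3-byte form → E3 83 8B.
U+2204: 3-byte form → E2 88 84.
U+0028: 1-byte form → 28.
U+795F: 3-byte form → E7 A5 9F.
U+0240: 2-byte form → C9 80.
Concatenated (17 bytes): E2 95 87 D7 9C E3 83 8B E2 88 84 28 E7 A5 9F C9 80.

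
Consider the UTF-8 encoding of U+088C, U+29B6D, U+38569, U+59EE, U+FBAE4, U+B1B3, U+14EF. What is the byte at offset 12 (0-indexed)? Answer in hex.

U+088C → 3-byte form E0 A2 8C at offsets 0–2.
U+29B6D → 4-byte form F0 A9 AD AD at offsets 3–6.
U+38569 → 4-byte form F0 B8 95 A9 at offsets 7–10.
U+59EE → 3-byte form E5 A7 AE at offsets 11–13.
Offset 12 falls in char 4's range; it's byte 2 of E5 A7 AE = 0xA7.

0xA7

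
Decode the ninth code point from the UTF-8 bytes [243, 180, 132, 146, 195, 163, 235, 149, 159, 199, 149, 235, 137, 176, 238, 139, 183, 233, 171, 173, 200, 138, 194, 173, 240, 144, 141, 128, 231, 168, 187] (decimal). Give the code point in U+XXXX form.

U+00AD

Offset 0: leading byte 0xF3 = 11110011 → 4-byte char #1 = F3 B4 84 92.
Offset 4: leading byte 0xC3 = 11000011 → 2-byte char #2 = C3 A3.
Offset 6: leading byte 0xEB = 11101011 → 3-byte char #3 = EB 95 9F.
Offset 9: leading byte 0xC7 = 11000111 → 2-byte char #4 = C7 95.
Offset 11: leading byte 0xEB = 11101011 → 3-byte char #5 = EB 89 B0.
Offset 14: leading byte 0xEE = 11101110 → 3-byte char #6 = EE 8B B7.
Offset 17: leading byte 0xE9 = 11101001 → 3-byte char #7 = E9 AB AD.
Offset 20: leading byte 0xC8 = 11001000 → 2-byte char #8 = C8 8A.
Offset 22: leading byte 0xC2 = 11000010 → 2-byte char #9 = C2 AD.
Leading byte 0xC2 = 11000010 matches 110xxxxx → 2-byte sequence.
Byte 1: 0xC2 = 11000010, payload 00010 (5 bits).
Byte 2: 0xAD = 10101101 (10xxxxxx ✓), payload 101101.
Concatenate: 00010101101 = 0xAD (11 bits → U+00AD).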